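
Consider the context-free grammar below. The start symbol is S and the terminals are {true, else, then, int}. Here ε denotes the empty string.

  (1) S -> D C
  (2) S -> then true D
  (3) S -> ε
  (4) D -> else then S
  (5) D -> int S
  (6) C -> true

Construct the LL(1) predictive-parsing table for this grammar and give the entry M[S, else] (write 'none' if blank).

S -> D C

FIRST(D): from D->else then S we get {else}; from D->int S we get {int}. So FIRST(D) = {else, int}.
FIRST(C): from C->true we get {true}. So FIRST(C) = {true}.
FIRST(S): from S->D C we get {else, int}; from S->then true D we get {then}; from S->ε we get {ε}. So FIRST(S) = {ε, else, int, then}.
FOLLOW(S) includes $ since S is the start symbol.
FOLLOW(S): in D->else then S, the suffix after S is empty, so FOLLOW(S) ⊇ FOLLOW(D) = {$, true}; in D->int S, the suffix after S is empty, so FOLLOW(S) ⊇ FOLLOW(D) = {$, true}. Thus FOLLOW(S) = {$, true}.
FOLLOW(D): in S->D C, D is followed by C with FIRST {true}; in S->then true D, the suffix after D is empty, so FOLLOW(D) ⊇ FOLLOW(S) = {$, true}. Thus FOLLOW(D) = {$, true}.
For S -> D C: FIRST(D C) = {else, int}, so it goes in M[S, t] for t ∈ {else, int}.
For S -> then true D: FIRST(then true D) = {then}, so it goes in M[S, t] for t ∈ {then}.
For S -> ε: FIRST(ε) = {ε}, so it goes in M[S, t] for t ∈ {}; since ε ∈ FIRST, also for every t ∈ FOLLOW(S) = {$, true}.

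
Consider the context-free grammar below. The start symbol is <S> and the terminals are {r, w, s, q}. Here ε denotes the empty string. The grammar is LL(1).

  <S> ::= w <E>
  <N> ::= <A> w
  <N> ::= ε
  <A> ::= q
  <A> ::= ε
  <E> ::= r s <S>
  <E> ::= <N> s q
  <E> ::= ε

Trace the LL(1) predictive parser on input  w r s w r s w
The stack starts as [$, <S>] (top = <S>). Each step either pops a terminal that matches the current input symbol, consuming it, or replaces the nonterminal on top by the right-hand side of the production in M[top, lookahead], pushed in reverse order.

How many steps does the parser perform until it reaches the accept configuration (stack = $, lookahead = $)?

13

      Stack      Input            Action
   1  $ <S>      w r s w r s w $  expand <S> ::= w <E>
   2  $ <E> w    w r s w r s w $  match w
   3  $ <E>      r s w r s w $    expand <E> ::= r s <S>
   4  $ <S> s r  r s w r s w $    match r
   5  $ <S> s    s w r s w $      match s
   6  $ <S>      w r s w $        expand <S> ::= w <E>
   7  $ <E> w    w r s w $        match w
   8  $ <E>      r s w $          expand <E> ::= r s <S>
   9  $ <S> s r  r s w $          match r
  10  $ <S> s    s w $            match s
  11  $ <S>      w $              expand <S> ::= w <E>
  12  $ <E> w    w $              match w
  13  $ <E>      $                expand <E> ::= ε
Accept reached after 13 steps.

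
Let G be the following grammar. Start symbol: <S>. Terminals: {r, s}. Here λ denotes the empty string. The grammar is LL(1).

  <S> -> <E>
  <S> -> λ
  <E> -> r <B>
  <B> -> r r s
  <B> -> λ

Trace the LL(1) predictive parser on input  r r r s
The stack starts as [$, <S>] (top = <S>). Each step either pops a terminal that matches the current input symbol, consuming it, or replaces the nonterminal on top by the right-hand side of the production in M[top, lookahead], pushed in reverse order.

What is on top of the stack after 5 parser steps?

step 1: stack=$ <S>  input=r r r s $  — expand <S> -> <E>
step 2: stack=$ <E>  input=r r r s $  — expand <E> -> r <B>
step 3: stack=$ <B> r  input=r r r s $  — match r
step 4: stack=$ <B>  input=r r s $  — expand <B> -> r r s
step 5: stack=$ s r r  input=r r s $  — match r
Stack after step 5: $ s r (top = r).

r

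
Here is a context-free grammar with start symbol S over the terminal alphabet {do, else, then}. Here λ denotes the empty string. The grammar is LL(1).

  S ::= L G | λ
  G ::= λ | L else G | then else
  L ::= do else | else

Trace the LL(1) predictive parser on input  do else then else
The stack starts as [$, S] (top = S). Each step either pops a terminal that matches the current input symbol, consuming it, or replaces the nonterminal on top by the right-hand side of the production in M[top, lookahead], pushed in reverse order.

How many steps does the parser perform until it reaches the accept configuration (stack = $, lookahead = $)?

     Stack        Input                Action
  1  $ S          do else then else $  expand S ::= L G
  2  $ G L        do else then else $  expand L ::= do else
  3  $ G else do  do else then else $  match do
  4  $ G else     else then else $     match else
  5  $ G          then else $          expand G ::= then else
  6  $ else then  then else $          match then
  7  $ else       else $               match else
Accept reached after 7 steps.

7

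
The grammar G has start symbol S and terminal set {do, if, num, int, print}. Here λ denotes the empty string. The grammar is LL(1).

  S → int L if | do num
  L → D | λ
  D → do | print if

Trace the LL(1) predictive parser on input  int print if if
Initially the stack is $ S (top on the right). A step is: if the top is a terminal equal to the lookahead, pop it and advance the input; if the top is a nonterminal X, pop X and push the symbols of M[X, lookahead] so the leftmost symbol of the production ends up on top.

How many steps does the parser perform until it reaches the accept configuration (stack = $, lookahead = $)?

7

     Stack          Input              Action
  1  $ S            int print if if $  expand S → int L if
  2  $ if L int     int print if if $  match int
  3  $ if L         print if if $      expand L → D
  4  $ if D         print if if $      expand D → print if
  5  $ if if print  print if if $      match print
  6  $ if if        if if $            match if
  7  $ if           if $               match if
Accept reached after 7 steps.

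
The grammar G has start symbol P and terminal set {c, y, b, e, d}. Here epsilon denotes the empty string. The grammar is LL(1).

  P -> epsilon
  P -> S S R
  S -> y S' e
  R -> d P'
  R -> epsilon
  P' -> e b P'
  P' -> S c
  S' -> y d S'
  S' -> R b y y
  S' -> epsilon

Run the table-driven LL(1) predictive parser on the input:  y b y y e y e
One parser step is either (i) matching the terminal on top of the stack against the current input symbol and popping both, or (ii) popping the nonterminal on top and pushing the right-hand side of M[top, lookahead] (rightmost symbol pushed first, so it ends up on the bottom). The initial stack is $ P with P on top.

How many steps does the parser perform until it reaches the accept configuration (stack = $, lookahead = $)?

14

      Stack            Input            Action
   1  $ P              y b y y e y e $  expand P -> S S R
   2  $ R S S          y b y y e y e $  expand S -> y S' e
   3  $ R S e S' y     y b y y e y e $  match y
   4  $ R S e S'       b y y e y e $    expand S' -> R b y y
   5  $ R S e y y b R  b y y e y e $    expand R -> epsilon
   6  $ R S e y y b    b y y e y e $    match b
   7  $ R S e y y      y y e y e $      match y
   8  $ R S e y        y e y e $        match y
   9  $ R S e          e y e $          match e
  10  $ R S            y e $            expand S -> y S' e
  11  $ R e S' y       y e $            match y
  12  $ R e S'         e $              expand S' -> epsilon
  13  $ R e            e $              match e
  14  $ R              $                expand R -> epsilon
Accept reached after 14 steps.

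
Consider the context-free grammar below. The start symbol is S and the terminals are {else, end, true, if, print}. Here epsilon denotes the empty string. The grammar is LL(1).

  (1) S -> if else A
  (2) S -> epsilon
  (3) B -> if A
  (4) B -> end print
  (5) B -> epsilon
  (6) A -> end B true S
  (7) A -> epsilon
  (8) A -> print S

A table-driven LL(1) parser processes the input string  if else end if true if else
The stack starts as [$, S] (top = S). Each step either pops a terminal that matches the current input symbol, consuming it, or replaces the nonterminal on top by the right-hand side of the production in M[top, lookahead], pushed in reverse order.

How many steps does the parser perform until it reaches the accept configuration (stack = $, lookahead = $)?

      Stack           Input                          Action
   1  $ S             if else end if true if else $  expand S -> if else A
   2  $ A else if     if else end if true if else $  match if
   3  $ A else        else end if true if else $     match else
   4  $ A             end if true if else $          expand A -> end B true S
   5  $ S true B end  end if true if else $          match end
   6  $ S true B      if true if else $              expand B -> if A
   7  $ S true A if   if true if else $              match if
   8  $ S true A      true if else $                 expand A -> epsilon
   9  $ S true        true if else $                 match true
  10  $ S             if else $                      expand S -> if else A
  11  $ A else if     if else $                      match if
  12  $ A else        else $                         match else
  13  $ A             $                              expand A -> epsilon
Accept reached after 13 steps.

13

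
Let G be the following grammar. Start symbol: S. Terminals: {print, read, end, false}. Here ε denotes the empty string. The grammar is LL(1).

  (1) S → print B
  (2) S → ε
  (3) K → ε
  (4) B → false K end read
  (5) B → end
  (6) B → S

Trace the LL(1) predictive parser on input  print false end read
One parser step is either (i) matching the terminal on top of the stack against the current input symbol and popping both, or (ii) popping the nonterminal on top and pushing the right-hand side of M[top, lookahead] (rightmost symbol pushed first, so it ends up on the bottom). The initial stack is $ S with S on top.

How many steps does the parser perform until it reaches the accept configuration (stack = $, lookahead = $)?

7

step 1: stack=$ S  input=print false end read $  — expand S → print B
step 2: stack=$ B print  input=print false end read $  — match print
step 3: stack=$ B  input=false end read $  — expand B → false K end read
step 4: stack=$ read end K false  input=false end read $  — match false
step 5: stack=$ read end K  input=end read $  — expand K → ε
step 6: stack=$ read end  input=end read $  — match end
step 7: stack=$ read  input=read $  — match read
Accept reached after 7 steps.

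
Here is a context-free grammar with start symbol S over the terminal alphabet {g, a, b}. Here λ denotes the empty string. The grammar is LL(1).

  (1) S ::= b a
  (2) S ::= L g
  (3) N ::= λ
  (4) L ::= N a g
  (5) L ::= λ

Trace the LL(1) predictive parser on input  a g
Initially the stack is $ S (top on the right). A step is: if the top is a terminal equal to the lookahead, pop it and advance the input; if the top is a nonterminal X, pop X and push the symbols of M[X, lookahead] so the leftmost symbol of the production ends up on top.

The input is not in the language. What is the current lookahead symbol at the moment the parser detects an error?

step 1: stack=$ S  input=a g $  — expand S ::= L g
step 2: stack=$ g L  input=a g $  — expand L ::= N a g
step 3: stack=$ g g a N  input=a g $  — expand N ::= λ
step 4: stack=$ g g a  input=a g $  — match a
step 5: stack=$ g g  input=g $  — match g
step 6: stack=$ g  input=$  — error: top is terminal g but lookahead is $

$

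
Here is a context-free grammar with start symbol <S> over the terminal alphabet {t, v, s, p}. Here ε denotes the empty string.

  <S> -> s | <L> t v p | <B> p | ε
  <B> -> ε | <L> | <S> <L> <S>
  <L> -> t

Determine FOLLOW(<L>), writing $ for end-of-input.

{p, s, t}

FIRST(<L>) = {t}
FIRST(<S>) = {ε, p, s, t}  (via <L> t v p, <B> p)
FIRST(<B>) = {ε, p, s, t}  (via <L>, <S> <L> <S>)
FOLLOW(<S>) includes $ since <S> is the start symbol.
FOLLOW(<B>): in <S>-><B> p, <B> is followed by p with FIRST {p}. Thus FOLLOW(<B>) = {p}.
FOLLOW(<S>): in <B>-><S> <L> <S> (occurrence 1), <S> is followed by <L> <S> with FIRST {t}; in <B>-><S> <L> <S> (occurrence 2), the suffix after <S> is empty, so FOLLOW(<S>) ⊇ FOLLOW(<B>) = {p}. Thus FOLLOW(<S>) = {$, p, t}.
FOLLOW(<L>): in <S>-><L> t v p, <L> is followed by t v p with FIRST {t}; in <B>-><L>, the suffix after <L> is empty, so FOLLOW(<L>) ⊇ FOLLOW(<B>) = {p}; in <B>-><S> <L> <S>, <L> is followed by <S> with FIRST {ε, p, s, t}; in <B>-><S> <L> <S>, the suffix after <L> is nullable, so FOLLOW(<L>) ⊇ FOLLOW(<B>) = {p}. Thus FOLLOW(<L>) = {p, s, t}.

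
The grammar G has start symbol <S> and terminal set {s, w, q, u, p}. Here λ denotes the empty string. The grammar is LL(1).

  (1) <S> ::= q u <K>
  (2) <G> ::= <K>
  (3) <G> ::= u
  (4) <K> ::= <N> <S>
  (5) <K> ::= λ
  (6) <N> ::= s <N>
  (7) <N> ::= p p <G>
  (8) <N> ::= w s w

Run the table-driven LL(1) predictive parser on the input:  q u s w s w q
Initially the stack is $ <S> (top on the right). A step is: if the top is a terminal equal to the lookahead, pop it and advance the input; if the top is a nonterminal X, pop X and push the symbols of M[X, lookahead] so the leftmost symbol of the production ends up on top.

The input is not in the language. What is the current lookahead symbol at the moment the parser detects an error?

$

step 1: stack=$ <S>  input=q u s w s w q $  — expand <S> ::= q u <K>
step 2: stack=$ <K> u q  input=q u s w s w q $  — match q
step 3: stack=$ <K> u  input=u s w s w q $  — match u
step 4: stack=$ <K>  input=s w s w q $  — expand <K> ::= <N> <S>
step 5: stack=$ <S> <N>  input=s w s w q $  — expand <N> ::= s <N>
step 6: stack=$ <S> <N> s  input=s w s w q $  — match s
step 7: stack=$ <S> <N>  input=w s w q $  — expand <N> ::= w s w
step 8: stack=$ <S> w s w  input=w s w q $  — match w
step 9: stack=$ <S> w s  input=s w q $  — match s
step 10: stack=$ <S> w  input=w q $  — match w
step 11: stack=$ <S>  input=q $  — expand <S> ::= q u <K>
step 12: stack=$ <K> u q  input=q $  — match q
step 13: stack=$ <K> u  input=$  — error: top is terminal u but lookahead is $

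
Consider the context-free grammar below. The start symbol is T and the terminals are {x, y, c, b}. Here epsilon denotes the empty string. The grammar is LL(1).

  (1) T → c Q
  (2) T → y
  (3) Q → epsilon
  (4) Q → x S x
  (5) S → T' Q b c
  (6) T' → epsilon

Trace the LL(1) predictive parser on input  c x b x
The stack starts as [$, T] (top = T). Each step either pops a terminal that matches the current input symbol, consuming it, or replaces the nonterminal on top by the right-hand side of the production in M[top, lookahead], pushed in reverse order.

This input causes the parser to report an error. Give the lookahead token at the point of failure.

step 1: stack=$ T  input=c x b x $  — expand T → c Q
step 2: stack=$ Q c  input=c x b x $  — match c
step 3: stack=$ Q  input=x b x $  — expand Q → x S x
step 4: stack=$ x S x  input=x b x $  — match x
step 5: stack=$ x S  input=b x $  — expand S → T' Q b c
step 6: stack=$ x c b Q T'  input=b x $  — expand T' → epsilon
step 7: stack=$ x c b Q  input=b x $  — expand Q → epsilon
step 8: stack=$ x c b  input=b x $  — match b
step 9: stack=$ x c  input=x $  — error: top is terminal c but lookahead is x

x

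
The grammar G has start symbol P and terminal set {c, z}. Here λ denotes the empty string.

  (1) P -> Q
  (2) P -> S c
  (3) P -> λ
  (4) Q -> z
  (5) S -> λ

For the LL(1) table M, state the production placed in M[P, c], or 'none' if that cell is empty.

FIRST(Q) = {z}
FIRST(S) = {λ}
FIRST(P) = {λ, c, z}  (via Q, S c)
FOLLOW(P) includes $ since P is the start symbol.
FOLLOW(P): P appears on no right-hand side. Thus FOLLOW(P) = {$}.
For P -> Q: FIRST(Q) = {z}, so it goes in M[P, t] for t ∈ {z}.
For P -> S c: FIRST(S c) = {c}, so it goes in M[P, t] for t ∈ {c}.
For P -> λ: FIRST(λ) = {λ}, so it goes in M[P, t] for t ∈ {}; since λ ∈ FIRST, also for every t ∈ FOLLOW(P) = {$}.

P -> S c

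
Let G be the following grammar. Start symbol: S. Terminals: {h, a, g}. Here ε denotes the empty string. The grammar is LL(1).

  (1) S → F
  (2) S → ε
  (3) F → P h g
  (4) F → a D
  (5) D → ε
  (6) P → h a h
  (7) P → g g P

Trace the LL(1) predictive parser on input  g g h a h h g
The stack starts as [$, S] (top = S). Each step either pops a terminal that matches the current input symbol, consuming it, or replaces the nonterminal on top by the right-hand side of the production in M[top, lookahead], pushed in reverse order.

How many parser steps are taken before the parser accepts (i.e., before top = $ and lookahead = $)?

      Stack        Input            Action
   1  $ S          g g h a h h g $  expand S → F
   2  $ F          g g h a h h g $  expand F → P h g
   3  $ g h P      g g h a h h g $  expand P → g g P
   4  $ g h P g g  g g h a h h g $  match g
   5  $ g h P g    g h a h h g $    match g
   6  $ g h P      h a h h g $      expand P → h a h
   7  $ g h h a h  h a h h g $      match h
   8  $ g h h a    a h h g $        match a
   9  $ g h h      h h g $          match h
  10  $ g h        h g $            match h
  11  $ g          g $              match g
Accept reached after 11 steps.

11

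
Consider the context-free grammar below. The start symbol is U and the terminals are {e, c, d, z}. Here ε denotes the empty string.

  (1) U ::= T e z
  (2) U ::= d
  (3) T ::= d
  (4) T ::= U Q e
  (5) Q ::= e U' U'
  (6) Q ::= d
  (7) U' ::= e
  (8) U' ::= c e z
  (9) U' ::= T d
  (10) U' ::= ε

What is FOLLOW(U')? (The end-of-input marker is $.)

FIRST(Q): from Q::=e U' U' we get {e}; from Q::=d we get {d}. So FIRST(Q) = {d, e}.
FIRST(U): from U::=T e z we get {d}; from U::=d we get {d}. So FIRST(U) = {d}.
FIRST(T): from T::=d we get {d}; from T::=U Q e we get {d}. So FIRST(T) = {d}.
FIRST(U'): from U'::=e we get {e}; from U'::=c e z we get {c}; from U'::=T d we get {d}; from U'::=ε we get {ε}. So FIRST(U') = {ε, c, d, e}.
FOLLOW(U) includes $ since U is the start symbol.
FOLLOW(U): in T::=U Q e, U is followed by Q e with FIRST {d, e}. Thus FOLLOW(U) = {$, d, e}.
FOLLOW(T): in U::=T e z, T is followed by e z with FIRST {e}; in U'::=T d, T is followed by d with FIRST {d}. Thus FOLLOW(T) = {d, e}.
FOLLOW(Q): in T::=U Q e, Q is followed by e with FIRST {e}. Thus FOLLOW(Q) = {e}.
FOLLOW(U'): in Q::=e U' U' (occurrence 1), U' is followed by U' with FIRST {ε, c, d, e}; in Q::=e U' U' (occurrence 1), the suffix after U' is nullable, so FOLLOW(U') ⊇ FOLLOW(Q) = {e}; in Q::=e U' U' (occurrence 2), the suffix after U' is empty, so FOLLOW(U') ⊇ FOLLOW(Q) = {e}. Thus FOLLOW(U') = {c, d, e}.

{c, d, e}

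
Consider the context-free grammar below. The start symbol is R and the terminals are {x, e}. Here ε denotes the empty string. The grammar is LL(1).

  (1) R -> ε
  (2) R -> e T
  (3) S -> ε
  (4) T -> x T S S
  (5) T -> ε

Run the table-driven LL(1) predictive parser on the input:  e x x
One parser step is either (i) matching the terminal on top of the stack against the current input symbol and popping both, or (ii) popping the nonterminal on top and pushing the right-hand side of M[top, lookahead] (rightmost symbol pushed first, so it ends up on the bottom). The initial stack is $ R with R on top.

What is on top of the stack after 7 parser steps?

S

     Stack          Input    Action
  1  $ R            e x x $  expand R -> e T
  2  $ T e          e x x $  match e
  3  $ T            x x $    expand T -> x T S S
  4  $ S S T x      x x $    match x
  5  $ S S T        x $      expand T -> x T S S
  6  $ S S S S T x  x $      match x
  7  $ S S S S T    $        expand T -> ε
Stack after step 7: $ S S S S (top = S).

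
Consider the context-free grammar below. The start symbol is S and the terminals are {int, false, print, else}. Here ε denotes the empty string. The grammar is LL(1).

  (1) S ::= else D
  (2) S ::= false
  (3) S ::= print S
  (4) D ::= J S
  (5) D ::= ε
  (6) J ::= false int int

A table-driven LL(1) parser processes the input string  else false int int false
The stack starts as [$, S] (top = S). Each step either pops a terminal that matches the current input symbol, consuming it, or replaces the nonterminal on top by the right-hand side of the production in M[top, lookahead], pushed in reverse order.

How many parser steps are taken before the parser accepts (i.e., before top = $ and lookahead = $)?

9

     Stack              Input                       Action
  1  $ S                else false int int false $  expand S ::= else D
  2  $ D else           else false int int false $  match else
  3  $ D                false int int false $       expand D ::= J S
  4  $ S J              false int int false $       expand J ::= false int int
  5  $ S int int false  false int int false $       match false
  6  $ S int int        int int false $             match int
  7  $ S int            int false $                 match int
  8  $ S                false $                     expand S ::= false
  9  $ false            false $                     match false
Accept reached after 9 steps.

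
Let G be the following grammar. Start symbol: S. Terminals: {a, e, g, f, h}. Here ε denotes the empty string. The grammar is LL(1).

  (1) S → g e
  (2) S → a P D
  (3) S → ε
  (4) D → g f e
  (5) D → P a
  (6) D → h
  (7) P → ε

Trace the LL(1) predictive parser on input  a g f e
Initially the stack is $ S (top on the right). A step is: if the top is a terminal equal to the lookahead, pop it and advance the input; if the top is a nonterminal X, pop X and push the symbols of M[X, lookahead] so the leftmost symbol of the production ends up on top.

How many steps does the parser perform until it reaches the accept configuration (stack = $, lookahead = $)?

     Stack    Input      Action
  1  $ S      a g f e $  expand S → a P D
  2  $ D P a  a g f e $  match a
  3  $ D P    g f e $    expand P → ε
  4  $ D      g f e $    expand D → g f e
  5  $ e f g  g f e $    match g
  6  $ e f    f e $      match f
  7  $ e      e $        match e
Accept reached after 7 steps.

7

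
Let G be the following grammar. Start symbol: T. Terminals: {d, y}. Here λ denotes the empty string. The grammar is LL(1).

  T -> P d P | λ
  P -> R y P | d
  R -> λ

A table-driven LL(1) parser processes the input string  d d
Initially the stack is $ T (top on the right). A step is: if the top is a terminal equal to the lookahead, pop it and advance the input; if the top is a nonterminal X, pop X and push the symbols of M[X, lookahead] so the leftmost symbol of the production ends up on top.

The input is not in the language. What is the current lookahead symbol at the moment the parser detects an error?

     Stack    Input  Action
  1  $ T      d d $  expand T -> P d P
  2  $ P d P  d d $  expand P -> d
  3  $ P d d  d d $  match d
  4  $ P d    d $    match d
  5  $ P      $      error: M[P, $] is empty

$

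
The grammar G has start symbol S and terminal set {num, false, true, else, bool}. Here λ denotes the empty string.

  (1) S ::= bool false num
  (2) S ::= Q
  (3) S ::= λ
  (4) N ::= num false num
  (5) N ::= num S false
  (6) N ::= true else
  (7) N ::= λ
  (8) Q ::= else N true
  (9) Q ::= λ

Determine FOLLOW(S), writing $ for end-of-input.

{$, false}

FIRST(N) = {λ, num, true}
FIRST(Q) = {λ, else}
FIRST(S) = {λ, bool, else}  (via Q)
FOLLOW(S) includes $ since S is the start symbol.
FOLLOW(S): in N::=num S false, S is followed by false with FIRST {false}. Thus FOLLOW(S) = {$, false}.
FOLLOW(N): in Q::=else N true, N is followed by true with FIRST {true}. Thus FOLLOW(N) = {true}.
FOLLOW(Q): in S::=Q, the suffix after Q is empty, so FOLLOW(Q) ⊇ FOLLOW(S) = {$, false}. Thus FOLLOW(Q) = {$, false}.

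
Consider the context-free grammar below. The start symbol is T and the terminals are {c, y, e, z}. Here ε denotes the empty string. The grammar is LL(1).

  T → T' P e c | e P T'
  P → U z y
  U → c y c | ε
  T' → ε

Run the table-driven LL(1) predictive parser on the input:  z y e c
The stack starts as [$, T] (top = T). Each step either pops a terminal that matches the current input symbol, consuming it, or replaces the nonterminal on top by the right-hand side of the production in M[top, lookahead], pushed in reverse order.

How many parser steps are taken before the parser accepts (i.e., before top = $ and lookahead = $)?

8

     Stack        Input      Action
  1  $ T          z y e c $  expand T → T' P e c
  2  $ c e P T'   z y e c $  expand T' → ε
  3  $ c e P      z y e c $  expand P → U z y
  4  $ c e y z U  z y e c $  expand U → ε
  5  $ c e y z    z y e c $  match z
  6  $ c e y      y e c $    match y
  7  $ c e        e c $      match e
  8  $ c          c $        match c
Accept reached after 8 steps.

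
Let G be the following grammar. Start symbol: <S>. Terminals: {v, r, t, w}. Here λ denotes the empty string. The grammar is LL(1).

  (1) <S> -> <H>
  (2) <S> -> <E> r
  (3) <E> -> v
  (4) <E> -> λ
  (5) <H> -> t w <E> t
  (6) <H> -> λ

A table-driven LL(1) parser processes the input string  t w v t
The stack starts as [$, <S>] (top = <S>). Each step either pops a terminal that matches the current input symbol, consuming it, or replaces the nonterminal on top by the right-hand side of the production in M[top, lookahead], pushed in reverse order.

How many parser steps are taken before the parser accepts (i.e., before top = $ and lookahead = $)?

     Stack        Input      Action
  1  $ <S>        t w v t $  expand <S> -> <H>
  2  $ <H>        t w v t $  expand <H> -> t w <E> t
  3  $ t <E> w t  t w v t $  match t
  4  $ t <E> w    w v t $    match w
  5  $ t <E>      v t $      expand <E> -> v
  6  $ t v        v t $      match v
  7  $ t          t $        match t
Accept reached after 7 steps.

7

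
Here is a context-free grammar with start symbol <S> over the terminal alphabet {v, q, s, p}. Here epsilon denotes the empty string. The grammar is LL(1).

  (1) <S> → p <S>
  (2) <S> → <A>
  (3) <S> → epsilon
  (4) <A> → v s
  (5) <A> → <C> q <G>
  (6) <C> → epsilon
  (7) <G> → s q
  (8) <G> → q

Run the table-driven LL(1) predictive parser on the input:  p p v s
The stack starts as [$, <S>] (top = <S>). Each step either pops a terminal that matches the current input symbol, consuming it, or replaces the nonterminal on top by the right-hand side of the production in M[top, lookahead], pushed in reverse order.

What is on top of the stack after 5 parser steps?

step 1: stack=$ <S>  input=p p v s $  — expand <S> → p <S>
step 2: stack=$ <S> p  input=p p v s $  — match p
step 3: stack=$ <S>  input=p v s $  — expand <S> → p <S>
step 4: stack=$ <S> p  input=p v s $  — match p
step 5: stack=$ <S>  input=v s $  — expand <S> → <A>
Stack after step 5: $ <A> (top = <A>).

<A>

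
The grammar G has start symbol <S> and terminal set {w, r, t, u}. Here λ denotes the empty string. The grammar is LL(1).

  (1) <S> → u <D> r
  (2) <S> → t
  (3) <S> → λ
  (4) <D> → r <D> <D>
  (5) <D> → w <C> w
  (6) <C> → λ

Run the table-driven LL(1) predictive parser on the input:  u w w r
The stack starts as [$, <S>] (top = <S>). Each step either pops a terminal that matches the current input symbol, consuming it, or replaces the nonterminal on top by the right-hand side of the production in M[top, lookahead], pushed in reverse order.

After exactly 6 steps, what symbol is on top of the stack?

r

     Stack        Input      Action
  1  $ <S>        u w w r $  expand <S> → u <D> r
  2  $ r <D> u    u w w r $  match u
  3  $ r <D>      w w r $    expand <D> → w <C> w
  4  $ r w <C> w  w w r $    match w
  5  $ r w <C>    w r $      expand <C> → λ
  6  $ r w        w r $      match w
Stack after step 6: $ r (top = r).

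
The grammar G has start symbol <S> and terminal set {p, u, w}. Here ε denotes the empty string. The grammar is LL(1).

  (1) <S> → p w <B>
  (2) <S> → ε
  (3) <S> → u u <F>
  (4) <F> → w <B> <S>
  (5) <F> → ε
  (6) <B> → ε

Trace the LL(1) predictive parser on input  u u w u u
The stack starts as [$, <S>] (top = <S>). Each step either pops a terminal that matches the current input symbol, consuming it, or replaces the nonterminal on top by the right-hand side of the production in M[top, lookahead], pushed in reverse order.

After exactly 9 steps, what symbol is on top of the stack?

step 1: stack=$ <S>  input=u u w u u $  — expand <S> → u u <F>
step 2: stack=$ <F> u u  input=u u w u u $  — match u
step 3: stack=$ <F> u  input=u w u u $  — match u
step 4: stack=$ <F>  input=w u u $  — expand <F> → w <B> <S>
step 5: stack=$ <S> <B> w  input=w u u $  — match w
step 6: stack=$ <S> <B>  input=u u $  — expand <B> → ε
step 7: stack=$ <S>  input=u u $  — expand <S> → u u <F>
step 8: stack=$ <F> u u  input=u u $  — match u
step 9: stack=$ <F> u  input=u $  — match u
Stack after step 9: $ <F> (top = <F>).

<F>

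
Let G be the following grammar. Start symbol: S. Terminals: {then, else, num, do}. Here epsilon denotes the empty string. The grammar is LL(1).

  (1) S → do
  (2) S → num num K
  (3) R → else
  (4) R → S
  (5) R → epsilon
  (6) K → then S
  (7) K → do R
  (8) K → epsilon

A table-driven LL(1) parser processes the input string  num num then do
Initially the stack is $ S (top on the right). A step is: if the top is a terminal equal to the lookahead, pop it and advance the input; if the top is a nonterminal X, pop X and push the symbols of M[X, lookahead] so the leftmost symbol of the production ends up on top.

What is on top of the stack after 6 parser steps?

     Stack        Input              Action
  1  $ S          num num then do $  expand S → num num K
  2  $ K num num  num num then do $  match num
  3  $ K num      num then do $      match num
  4  $ K          then do $          expand K → then S
  5  $ S then     then do $          match then
  6  $ S          do $               expand S → do
Stack after step 6: $ do (top = do).

do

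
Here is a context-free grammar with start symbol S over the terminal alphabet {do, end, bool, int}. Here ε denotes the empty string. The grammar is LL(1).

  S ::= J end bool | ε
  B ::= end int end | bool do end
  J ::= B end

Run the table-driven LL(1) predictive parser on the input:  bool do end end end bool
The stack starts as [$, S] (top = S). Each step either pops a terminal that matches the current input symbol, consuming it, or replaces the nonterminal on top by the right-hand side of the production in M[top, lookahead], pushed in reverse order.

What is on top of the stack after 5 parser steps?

end

     Stack                       Input                       Action
  1  $ S                         bool do end end end bool $  expand S ::= J end bool
  2  $ bool end J                bool do end end end bool $  expand J ::= B end
  3  $ bool end end B            bool do end end end bool $  expand B ::= bool do end
  4  $ bool end end end do bool  bool do end end end bool $  match bool
  5  $ bool end end end do       do end end end bool $       match do
Stack after step 5: $ bool end end end (top = end).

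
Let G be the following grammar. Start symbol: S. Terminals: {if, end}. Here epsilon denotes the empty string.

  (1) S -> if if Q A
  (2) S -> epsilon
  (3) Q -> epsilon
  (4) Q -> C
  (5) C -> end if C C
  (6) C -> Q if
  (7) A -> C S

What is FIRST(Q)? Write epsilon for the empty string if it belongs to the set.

{epsilon, end, if}

FIRST(S) = {epsilon, if}
FIRST(Q) = {epsilon, end, if}  (via C)
FIRST(C) = {end, if}  (via Q if)
FIRST(A) = {end, if}  (via C S)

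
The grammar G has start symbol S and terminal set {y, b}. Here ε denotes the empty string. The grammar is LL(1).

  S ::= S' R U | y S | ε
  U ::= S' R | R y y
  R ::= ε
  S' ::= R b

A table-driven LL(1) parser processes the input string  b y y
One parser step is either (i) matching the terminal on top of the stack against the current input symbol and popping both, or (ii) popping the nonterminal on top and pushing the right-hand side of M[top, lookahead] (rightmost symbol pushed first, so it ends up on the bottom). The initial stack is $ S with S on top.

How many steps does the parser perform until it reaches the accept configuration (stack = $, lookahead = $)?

     Stack      Input    Action
  1  $ S        b y y $  expand S ::= S' R U
  2  $ U R S'   b y y $  expand S' ::= R b
  3  $ U R b R  b y y $  expand R ::= ε
  4  $ U R b    b y y $  match b
  5  $ U R      y y $    expand R ::= ε
  6  $ U        y y $    expand U ::= R y y
  7  $ y y R    y y $    expand R ::= ε
  8  $ y y      y y $    match y
  9  $ y        y $      match y
Accept reached after 9 steps.

9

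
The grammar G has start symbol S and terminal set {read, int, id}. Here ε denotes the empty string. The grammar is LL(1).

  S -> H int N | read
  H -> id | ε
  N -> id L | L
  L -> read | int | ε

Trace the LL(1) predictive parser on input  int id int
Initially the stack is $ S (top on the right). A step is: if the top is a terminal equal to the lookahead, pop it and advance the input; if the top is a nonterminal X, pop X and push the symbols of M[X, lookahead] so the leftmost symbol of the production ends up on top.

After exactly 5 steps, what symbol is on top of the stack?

L

     Stack      Input         Action
  1  $ S        int id int $  expand S -> H int N
  2  $ N int H  int id int $  expand H -> ε
  3  $ N int    int id int $  match int
  4  $ N        id int $      expand N -> id L
  5  $ L id     id int $      match id
Stack after step 5: $ L (top = L).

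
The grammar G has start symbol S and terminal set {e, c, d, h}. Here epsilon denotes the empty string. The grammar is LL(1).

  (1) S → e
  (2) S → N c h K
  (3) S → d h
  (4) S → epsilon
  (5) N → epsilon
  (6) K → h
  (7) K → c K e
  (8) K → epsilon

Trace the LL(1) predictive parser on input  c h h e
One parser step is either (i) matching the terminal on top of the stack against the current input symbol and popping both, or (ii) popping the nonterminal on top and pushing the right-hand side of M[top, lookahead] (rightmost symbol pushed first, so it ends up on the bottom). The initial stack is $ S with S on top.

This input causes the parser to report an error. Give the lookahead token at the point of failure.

step 1: stack=$ S  input=c h h e $  — expand S → N c h K
step 2: stack=$ K h c N  input=c h h e $  — expand N → epsilon
step 3: stack=$ K h c  input=c h h e $  — match c
step 4: stack=$ K h  input=h h e $  — match h
step 5: stack=$ K  input=h e $  — expand K → h
step 6: stack=$ h  input=h e $  — match h
step 7: stack=$  input=e $  — error: stack empty but input remains

e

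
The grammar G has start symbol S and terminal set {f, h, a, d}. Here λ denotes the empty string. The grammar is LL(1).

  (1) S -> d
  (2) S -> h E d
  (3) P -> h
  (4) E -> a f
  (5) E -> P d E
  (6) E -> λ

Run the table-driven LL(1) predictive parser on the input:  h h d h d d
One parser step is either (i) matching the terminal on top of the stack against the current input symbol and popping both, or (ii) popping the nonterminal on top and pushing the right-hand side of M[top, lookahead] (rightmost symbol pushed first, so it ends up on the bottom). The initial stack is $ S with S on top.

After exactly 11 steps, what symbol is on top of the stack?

      Stack      Input          Action
   1  $ S        h h d h d d $  expand S -> h E d
   2  $ d E h    h h d h d d $  match h
   3  $ d E      h d h d d $    expand E -> P d E
   4  $ d E d P  h d h d d $    expand P -> h
   5  $ d E d h  h d h d d $    match h
   6  $ d E d    d h d d $      match d
   7  $ d E      h d d $        expand E -> P d E
   8  $ d E d P  h d d $        expand P -> h
   9  $ d E d h  h d d $        match h
  10  $ d E d    d d $          match d
  11  $ d E      d $            expand E -> λ
Stack after step 11: $ d (top = d).

d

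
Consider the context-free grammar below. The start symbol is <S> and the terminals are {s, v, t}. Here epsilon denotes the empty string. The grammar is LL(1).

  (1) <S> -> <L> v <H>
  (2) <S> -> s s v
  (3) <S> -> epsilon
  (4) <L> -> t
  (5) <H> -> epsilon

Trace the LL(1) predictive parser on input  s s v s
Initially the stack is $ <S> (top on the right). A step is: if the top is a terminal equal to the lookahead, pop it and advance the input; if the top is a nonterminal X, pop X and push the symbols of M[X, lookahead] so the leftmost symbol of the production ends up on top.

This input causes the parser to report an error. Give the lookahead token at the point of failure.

     Stack    Input      Action
  1  $ <S>    s s v s $  expand <S> -> s s v
  2  $ v s s  s s v s $  match s
  3  $ v s    s v s $    match s
  4  $ v      v s $      match v
  5  $        s $        error: stack empty but input remains

s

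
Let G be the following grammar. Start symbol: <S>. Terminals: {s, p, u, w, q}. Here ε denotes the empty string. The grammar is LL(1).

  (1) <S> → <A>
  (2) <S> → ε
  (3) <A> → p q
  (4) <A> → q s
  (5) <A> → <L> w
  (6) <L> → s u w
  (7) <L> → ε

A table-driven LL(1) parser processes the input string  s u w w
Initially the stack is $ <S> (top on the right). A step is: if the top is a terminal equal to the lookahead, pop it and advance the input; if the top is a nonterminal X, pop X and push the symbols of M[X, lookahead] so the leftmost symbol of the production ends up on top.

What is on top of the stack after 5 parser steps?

w

     Stack      Input      Action
  1  $ <S>      s u w w $  expand <S> → <A>
  2  $ <A>      s u w w $  expand <A> → <L> w
  3  $ w <L>    s u w w $  expand <L> → s u w
  4  $ w w u s  s u w w $  match s
  5  $ w w u    u w w $    match u
Stack after step 5: $ w w (top = w).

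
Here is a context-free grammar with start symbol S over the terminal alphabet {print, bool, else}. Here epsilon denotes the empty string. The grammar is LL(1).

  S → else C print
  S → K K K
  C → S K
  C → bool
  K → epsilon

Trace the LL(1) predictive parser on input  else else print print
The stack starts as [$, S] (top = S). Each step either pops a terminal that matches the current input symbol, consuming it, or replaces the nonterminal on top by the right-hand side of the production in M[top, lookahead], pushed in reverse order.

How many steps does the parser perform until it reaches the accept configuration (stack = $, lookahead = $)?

      Stack                    Input                    Action
   1  $ S                      else else print print $  expand S → else C print
   2  $ print C else           else else print print $  match else
   3  $ print C                else print print $       expand C → S K
   4  $ print K S              else print print $       expand S → else C print
   5  $ print K print C else   else print print $       match else
   6  $ print K print C        print print $            expand C → S K
   7  $ print K print K S      print print $            expand S → K K K
   8  $ print K print K K K K  print print $            expand K → epsilon
   9  $ print K print K K K    print print $            expand K → epsilon
  10  $ print K print K K      print print $            expand K → epsilon
  11  $ print K print K        print print $            expand K → epsilon
  12  $ print K print          print print $            match print
  13  $ print K                print $                  expand K → epsilon
  14  $ print                  print $                  match print
Accept reached after 14 steps.

14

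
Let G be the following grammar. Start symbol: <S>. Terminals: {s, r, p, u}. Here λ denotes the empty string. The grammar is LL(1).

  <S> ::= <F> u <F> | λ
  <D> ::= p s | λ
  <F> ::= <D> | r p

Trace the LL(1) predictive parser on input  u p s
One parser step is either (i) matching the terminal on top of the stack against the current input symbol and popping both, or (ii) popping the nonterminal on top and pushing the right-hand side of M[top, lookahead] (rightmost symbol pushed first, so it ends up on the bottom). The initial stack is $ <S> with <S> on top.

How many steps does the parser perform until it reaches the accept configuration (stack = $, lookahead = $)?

8

     Stack        Input    Action
  1  $ <S>        u p s $  expand <S> ::= <F> u <F>
  2  $ <F> u <F>  u p s $  expand <F> ::= <D>
  3  $ <F> u <D>  u p s $  expand <D> ::= λ
  4  $ <F> u      u p s $  match u
  5  $ <F>        p s $    expand <F> ::= <D>
  6  $ <D>        p s $    expand <D> ::= p s
  7  $ s p        p s $    match p
  8  $ s          s $      match s
Accept reached after 8 steps.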